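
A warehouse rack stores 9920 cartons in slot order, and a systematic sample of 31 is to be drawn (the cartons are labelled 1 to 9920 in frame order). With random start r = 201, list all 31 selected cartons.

201, 521, 841, 1161, 1481, 1801, 2121, 2441, 2761, 3081, 3401, 3721, 4041, 4361, 4681, 5001, 5321, 5641, 5961, 6281, 6601, 6921, 7241, 7561, 7881, 8201, 8521, 8841, 9161, 9481, 9801

k = N/n = 9920/31 = 320
carton 1: 201
carton 2: 201 + 320 = 521
carton 3: 521 + 320 = 841
carton 4: 841 + 320 = 1161
carton 5: 1161 + 320 = 1481
carton 6: 1481 + 320 = 1801
carton 7: 1801 + 320 = 2121
carton 8: 2121 + 320 = 2441
carton 9: 2441 + 320 = 2761
carton 10: 2761 + 320 = 3081
carton 11: 3081 + 320 = 3401
carton 12: 3401 + 320 = 3721
carton 13: 3721 + 320 = 4041
carton 14: 4041 + 320 = 4361
carton 15: 4361 + 320 = 4681
carton 16: 4681 + 320 = 5001
carton 17: 5001 + 320 = 5321
carton 18: 5321 + 320 = 5641
carton 19: 5641 + 320 = 5961
carton 20: 5961 + 320 = 6281
carton 21: 6281 + 320 = 6601
carton 22: 6601 + 320 = 6921
carton 23: 6921 + 320 = 7241
carton 24: 7241 + 320 = 7561
carton 25: 7561 + 320 = 7881
carton 26: 7881 + 320 = 8201
carton 27: 8201 + 320 = 8521
carton 28: 8521 + 320 = 8841
carton 29: 8841 + 320 = 9161
carton 30: 9161 + 320 = 9481
carton 31: 9481 + 320 = 9801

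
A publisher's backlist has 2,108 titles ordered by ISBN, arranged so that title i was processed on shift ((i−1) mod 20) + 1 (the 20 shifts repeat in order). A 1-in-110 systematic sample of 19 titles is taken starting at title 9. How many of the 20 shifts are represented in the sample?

2

Consecutive selections differ by k = 110, so their shift numbers differ by 110 mod 20 = 10.
gcd(110, 20) = 10, so the sample visits 20/10 = 2 distinct residues mod 20.
Start 9 is shift 9; the shifts hit are 9, 19.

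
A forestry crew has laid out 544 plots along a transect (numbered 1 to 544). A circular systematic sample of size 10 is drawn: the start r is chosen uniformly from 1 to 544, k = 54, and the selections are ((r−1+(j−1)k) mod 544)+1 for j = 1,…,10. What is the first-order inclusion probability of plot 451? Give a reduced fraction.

5/272

For each position j, as r ranges over 1…544 the j-th selection hits every plot exactly once, so plot 451 is selected for exactly 10 of the 544 starts.
Inclusion probability = 10/544 = 5/272.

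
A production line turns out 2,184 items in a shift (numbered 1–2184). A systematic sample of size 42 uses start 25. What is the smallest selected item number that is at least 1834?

k = 2184/42 = 52
Steps past start: ⌈(1834 − 25)/52⌉ = ⌈1809/52⌉ = 35
Selected item: 25 + 35×52 = 1845

1845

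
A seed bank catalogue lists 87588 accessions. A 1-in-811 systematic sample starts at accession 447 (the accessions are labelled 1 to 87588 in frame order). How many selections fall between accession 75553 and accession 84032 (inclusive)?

k = 811
First selection ≥ 75553: 447 + ⌈(75553−447)/811⌉·811 = 447 + 93×811 = 75870
Last selection ≤ 84032: 447 + ⌊(84032−447)/811⌋·811 = 447 + 103×811 = 83980
Count = 103 − 93 + 1 = 11

11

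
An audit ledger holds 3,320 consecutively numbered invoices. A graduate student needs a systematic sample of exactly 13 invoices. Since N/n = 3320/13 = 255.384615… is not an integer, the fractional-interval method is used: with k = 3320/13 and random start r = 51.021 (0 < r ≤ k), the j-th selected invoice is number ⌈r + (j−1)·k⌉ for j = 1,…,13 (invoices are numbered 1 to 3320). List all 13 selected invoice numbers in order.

52, 307, 562, 818, 1073, 1328, 1584, 1839, 2095, 2350, 2605, 2861, 3116

j=1: r + 0k = 51.021 → ⌈·⌉ = 52
j=2: r + 1k = 306.405615… → ⌈·⌉ = 307
j=3: r + 2k = 561.790230… → ⌈·⌉ = 562
j=4: r + 3k = 817.174846… → ⌈·⌉ = 818
j=5: r + 4k = 1072.559461… → ⌈·⌉ = 1073
j=6: r + 5k = 1327.944076… → ⌈·⌉ = 1328
j=7: r + 6k = 1583.328692… → ⌈·⌉ = 1584
j=8: r + 7k = 1838.713307… → ⌈·⌉ = 1839
j=9: r + 8k = 2094.097923… → ⌈·⌉ = 2095
j=10: r + 9k = 2349.482538… → ⌈·⌉ = 2350
j=11: r + 10k = 2604.867153… → ⌈·⌉ = 2605
j=12: r + 11k = 2860.251769… → ⌈·⌉ = 2861
j=13: r + 12k = 3115.636384… → ⌈·⌉ = 3116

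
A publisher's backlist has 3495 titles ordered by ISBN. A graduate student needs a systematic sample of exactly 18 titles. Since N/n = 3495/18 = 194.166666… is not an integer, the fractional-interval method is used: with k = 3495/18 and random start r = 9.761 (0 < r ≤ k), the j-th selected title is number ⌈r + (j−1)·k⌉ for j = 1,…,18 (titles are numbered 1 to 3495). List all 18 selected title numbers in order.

10, 204, 399, 593, 787, 981, 1175, 1369, 1564, 1758, 1952, 2146, 2340, 2534, 2729, 2923, 3117, 3311

j=1: r + 0k = 9.761 → ⌈·⌉ = 10
j=2: r + 1k = 203.927666… → ⌈·⌉ = 204
j=3: r + 2k = 398.094333… → ⌈·⌉ = 399
j=4: r + 3k = 592.261 → ⌈·⌉ = 593
j=5: r + 4k = 786.427666… → ⌈·⌉ = 787
j=6: r + 5k = 980.594333… → ⌈·⌉ = 981
j=7: r + 6k = 1174.761 → ⌈·⌉ = 1175
j=8: r + 7k = 1368.927666… → ⌈·⌉ = 1369
j=9: r + 8k = 1563.094333… → ⌈·⌉ = 1564
j=10: r + 9k = 1757.261 → ⌈·⌉ = 1758
j=11: r + 10k = 1951.427666… → ⌈·⌉ = 1952
j=12: r + 11k = 2145.594333… → ⌈·⌉ = 2146
j=13: r + 12k = 2339.761 → ⌈·⌉ = 2340
j=14: r + 13k = 2533.927666… → ⌈·⌉ = 2534
j=15: r + 14k = 2728.094333… → ⌈·⌉ = 2729
j=16: r + 15k = 2922.261 → ⌈·⌉ = 2923
j=17: r + 16k = 3116.427666… → ⌈·⌉ = 3117
j=18: r + 17k = 3310.594333… → ⌈·⌉ = 3311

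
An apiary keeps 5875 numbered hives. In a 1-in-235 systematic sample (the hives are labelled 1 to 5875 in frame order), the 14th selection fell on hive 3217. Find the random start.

162

k = 235
r = 3217 − (14−1)×235 = 3217 − 3055 = 162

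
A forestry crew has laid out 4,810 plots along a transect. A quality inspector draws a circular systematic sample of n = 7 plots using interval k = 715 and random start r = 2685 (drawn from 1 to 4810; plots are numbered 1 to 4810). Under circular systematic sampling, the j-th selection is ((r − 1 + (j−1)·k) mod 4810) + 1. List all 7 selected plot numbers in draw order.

Selection 1: 2685
Selection 2: 2685 + 715 = 3400
Selection 3: 3400 + 715 = 4115
Selection 4: 4115 + 715 = 4830 → 4830 − 4810 = 20
Selection 5: 20 + 715 = 735
Selection 6: 735 + 715 = 1450
Selection 7: 1450 + 715 = 2165

2685, 3400, 4115, 20, 735, 1450, 2165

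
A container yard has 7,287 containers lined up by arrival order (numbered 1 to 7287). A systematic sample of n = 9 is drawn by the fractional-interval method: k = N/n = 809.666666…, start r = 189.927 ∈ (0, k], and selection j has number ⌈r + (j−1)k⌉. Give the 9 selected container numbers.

j=1: r + 0k = 189.927 → ⌈·⌉ = 190
j=2: r + 1k = 999.593666… → ⌈·⌉ = 1000
j=3: r + 2k = 1809.260333… → ⌈·⌉ = 1810
j=4: r + 3k = 2618.927 → ⌈·⌉ = 2619
j=5: r + 4k = 3428.593666… → ⌈·⌉ = 3429
j=6: r + 5k = 4238.260333… → ⌈·⌉ = 4239
j=7: r + 6k = 5047.927 → ⌈·⌉ = 5048
j=8: r + 7k = 5857.593666… → ⌈·⌉ = 5858
j=9: r + 8k = 6667.260333… → ⌈·⌉ = 6668

190, 1000, 1810, 2619, 3429, 4239, 5048, 5858, 6668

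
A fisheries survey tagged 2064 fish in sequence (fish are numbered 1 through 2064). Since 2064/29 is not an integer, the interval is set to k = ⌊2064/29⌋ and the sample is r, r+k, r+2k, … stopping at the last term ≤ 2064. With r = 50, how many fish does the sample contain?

29

k = ⌊2064/29⌋ = 71
Achieved size = ⌊(2064 − 50)/71⌋ + 1 = ⌊2014/71⌋ + 1 = 28 + 1 = 29
(last selection: 50 + 28×71 = 2038 ≤ 2064; next would be 2109 > 2064)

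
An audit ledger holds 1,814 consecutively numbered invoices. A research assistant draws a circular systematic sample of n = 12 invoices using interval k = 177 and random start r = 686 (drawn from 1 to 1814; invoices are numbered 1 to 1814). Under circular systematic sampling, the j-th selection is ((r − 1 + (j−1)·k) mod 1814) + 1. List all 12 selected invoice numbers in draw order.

686, 863, 1040, 1217, 1394, 1571, 1748, 111, 288, 465, 642, 819

Selection 1: 686
Selection 2: 686 + 177 = 863
Selection 3: 863 + 177 = 1040
Selection 4: 1040 + 177 = 1217
Selection 5: 1217 + 177 = 1394
Selection 6: 1394 + 177 = 1571
Selection 7: 1571 + 177 = 1748
Selection 8: 1748 + 177 = 1925 → 1925 − 1814 = 111
Selection 9: 111 + 177 = 288
Selection 10: 288 + 177 = 465
Selection 11: 465 + 177 = 642
Selection 12: 642 + 177 = 819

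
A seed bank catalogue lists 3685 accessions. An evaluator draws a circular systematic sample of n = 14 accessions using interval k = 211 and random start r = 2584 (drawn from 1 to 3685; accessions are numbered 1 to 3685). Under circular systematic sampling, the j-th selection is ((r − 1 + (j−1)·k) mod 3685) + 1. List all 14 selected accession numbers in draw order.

Selection 1: 2584
Selection 2: 2584 + 211 = 2795
Selection 3: 2795 + 211 = 3006
Selection 4: 3006 + 211 = 3217
Selection 5: 3217 + 211 = 3428
Selection 6: 3428 + 211 = 3639
Selection 7: 3639 + 211 = 3850 → 3850 − 3685 = 165
Selection 8: 165 + 211 = 376
Selection 9: 376 + 211 = 587
Selection 10: 587 + 211 = 798
Selection 11: 798 + 211 = 1009
Selection 12: 1009 + 211 = 1220
Selection 13: 1220 + 211 = 1431
Selection 14: 1431 + 211 = 1642

2584, 2795, 3006, 3217, 3428, 3639, 165, 376, 587, 798, 1009, 1220, 1431, 1642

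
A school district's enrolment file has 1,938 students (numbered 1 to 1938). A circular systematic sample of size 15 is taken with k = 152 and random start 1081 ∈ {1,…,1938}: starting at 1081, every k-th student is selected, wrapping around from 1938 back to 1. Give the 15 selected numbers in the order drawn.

Selection 1: 1081
Selection 2: 1081 + 152 = 1233
Selection 3: 1233 + 152 = 1385
Selection 4: 1385 + 152 = 1537
Selection 5: 1537 + 152 = 1689
Selection 6: 1689 + 152 = 1841
Selection 7: 1841 + 152 = 1993 → 1993 − 1938 = 55
Selection 8: 55 + 152 = 207
Selection 9: 207 + 152 = 359
Selection 10: 359 + 152 = 511
Selection 11: 511 + 152 = 663
Selection 12: 663 + 152 = 815
Selection 13: 815 + 152 = 967
Selection 14: 967 + 152 = 1119
Selection 15: 1119 + 152 = 1271

1081, 1233, 1385, 1537, 1689, 1841, 55, 207, 359, 511, 663, 815, 967, 1119, 1271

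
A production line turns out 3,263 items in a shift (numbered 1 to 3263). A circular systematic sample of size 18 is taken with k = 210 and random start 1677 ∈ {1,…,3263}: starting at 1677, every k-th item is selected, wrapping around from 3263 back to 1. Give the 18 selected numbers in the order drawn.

Selection 1: 1677
Selection 2: 1677 + 210 = 1887
Selection 3: 1887 + 210 = 2097
Selection 4: 2097 + 210 = 2307
Selection 5: 2307 + 210 = 2517
Selection 6: 2517 + 210 = 2727
Selection 7: 2727 + 210 = 2937
Selection 8: 2937 + 210 = 3147
Selection 9: 3147 + 210 = 3357 → 3357 − 3263 = 94
Selection 10: 94 + 210 = 304
Selection 11: 304 + 210 = 514
Selection 12: 514 + 210 = 724
Selection 13: 724 + 210 = 934
Selection 14: 934 + 210 = 1144
Selection 15: 1144 + 210 = 1354
Selection 16: 1354 + 210 = 1564
Selection 17: 1564 + 210 = 1774
Selection 18: 1774 + 210 = 1984

1677, 1887, 2097, 2307, 2517, 2727, 2937, 3147, 94, 304, 514, 724, 934, 1144, 1354, 1564, 1774, 1984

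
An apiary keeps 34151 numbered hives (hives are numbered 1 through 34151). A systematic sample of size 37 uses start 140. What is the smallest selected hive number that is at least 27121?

27830

k = 34151/37 = 923
Steps past start: ⌈(27121 − 140)/923⌉ = ⌈26981/923⌉ = 30
Selected hive: 140 + 30×923 = 27830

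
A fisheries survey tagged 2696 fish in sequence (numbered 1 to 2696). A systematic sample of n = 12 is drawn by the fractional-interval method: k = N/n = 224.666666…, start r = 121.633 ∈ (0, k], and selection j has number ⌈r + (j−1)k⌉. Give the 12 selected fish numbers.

j=1: r + 0k = 121.633 → ⌈·⌉ = 122
j=2: r + 1k = 346.299666… → ⌈·⌉ = 347
j=3: r + 2k = 570.966333… → ⌈·⌉ = 571
j=4: r + 3k = 795.633 → ⌈·⌉ = 796
j=5: r + 4k = 1020.299666… → ⌈·⌉ = 1021
j=6: r + 5k = 1244.966333… → ⌈·⌉ = 1245
j=7: r + 6k = 1469.633 → ⌈·⌉ = 1470
j=8: r + 7k = 1694.299666… → ⌈·⌉ = 1695
j=9: r + 8k = 1918.966333… → ⌈·⌉ = 1919
j=10: r + 9k = 2143.633 → ⌈·⌉ = 2144
j=11: r + 10k = 2368.299666… → ⌈·⌉ = 2369
j=12: r + 11k = 2592.966333… → ⌈·⌉ = 2593

122, 347, 571, 796, 1021, 1245, 1470, 1695, 1919, 2144, 2369, 2593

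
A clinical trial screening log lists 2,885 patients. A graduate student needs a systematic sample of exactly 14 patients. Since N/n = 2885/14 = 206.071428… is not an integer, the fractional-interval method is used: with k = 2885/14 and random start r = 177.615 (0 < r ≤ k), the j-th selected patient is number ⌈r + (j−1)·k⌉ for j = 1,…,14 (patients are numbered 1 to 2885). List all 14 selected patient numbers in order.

178, 384, 590, 796, 1002, 1208, 1415, 1621, 1827, 2033, 2239, 2445, 2651, 2857

j=1: r + 0k = 177.615 → ⌈·⌉ = 178
j=2: r + 1k = 383.686428… → ⌈·⌉ = 384
j=3: r + 2k = 589.757857… → ⌈·⌉ = 590
j=4: r + 3k = 795.829285… → ⌈·⌉ = 796
j=5: r + 4k = 1001.900714… → ⌈·⌉ = 1002
j=6: r + 5k = 1207.972142… → ⌈·⌉ = 1208
j=7: r + 6k = 1414.043571… → ⌈·⌉ = 1415
j=8: r + 7k = 1620.115 → ⌈·⌉ = 1621
j=9: r + 8k = 1826.186428… → ⌈·⌉ = 1827
j=10: r + 9k = 2032.257857… → ⌈·⌉ = 2033
j=11: r + 10k = 2238.329285… → ⌈·⌉ = 2239
j=12: r + 11k = 2444.400714… → ⌈·⌉ = 2445
j=13: r + 12k = 2650.472142… → ⌈·⌉ = 2651
j=14: r + 13k = 2856.543571… → ⌈·⌉ = 2857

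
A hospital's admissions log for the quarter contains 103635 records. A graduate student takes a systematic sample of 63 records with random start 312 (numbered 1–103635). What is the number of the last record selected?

k = 103635/63 = 1645
63rd selection = r + (63−1)·k = 312 + 62×1645 = 312 + 101990 = 102302

102302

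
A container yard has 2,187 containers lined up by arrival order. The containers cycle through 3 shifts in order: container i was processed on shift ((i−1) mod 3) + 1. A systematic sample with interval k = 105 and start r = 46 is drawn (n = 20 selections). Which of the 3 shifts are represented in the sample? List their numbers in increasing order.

1

Consecutive selections differ by k = 105, so their shift numbers differ by 105 mod 3 = 0.
gcd(105, 3) = 3, so the sample visits 3/3 = 1 distinct residues mod 3.
Start 46 is shift 1; the shifts hit are 1.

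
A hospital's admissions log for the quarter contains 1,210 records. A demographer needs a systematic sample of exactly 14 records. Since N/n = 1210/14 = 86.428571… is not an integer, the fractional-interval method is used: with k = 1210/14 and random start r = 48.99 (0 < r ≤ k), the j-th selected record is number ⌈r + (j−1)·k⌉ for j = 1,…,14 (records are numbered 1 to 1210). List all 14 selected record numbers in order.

49, 136, 222, 309, 395, 482, 568, 654, 741, 827, 914, 1000, 1087, 1173

j=1: r + 0k = 48.99 → ⌈·⌉ = 49
j=2: r + 1k = 135.418571… → ⌈·⌉ = 136
j=3: r + 2k = 221.847142… → ⌈·⌉ = 222
j=4: r + 3k = 308.275714… → ⌈·⌉ = 309
j=5: r + 4k = 394.704285… → ⌈·⌉ = 395
j=6: r + 5k = 481.132857… → ⌈·⌉ = 482
j=7: r + 6k = 567.561428… → ⌈·⌉ = 568
j=8: r + 7k = 653.99 → ⌈·⌉ = 654
j=9: r + 8k = 740.418571… → ⌈·⌉ = 741
j=10: r + 9k = 826.847142… → ⌈·⌉ = 827
j=11: r + 10k = 913.275714… → ⌈·⌉ = 914
j=12: r + 11k = 999.704285… → ⌈·⌉ = 1000
j=13: r + 12k = 1086.132857… → ⌈·⌉ = 1087
j=14: r + 13k = 1172.561428… → ⌈·⌉ = 1173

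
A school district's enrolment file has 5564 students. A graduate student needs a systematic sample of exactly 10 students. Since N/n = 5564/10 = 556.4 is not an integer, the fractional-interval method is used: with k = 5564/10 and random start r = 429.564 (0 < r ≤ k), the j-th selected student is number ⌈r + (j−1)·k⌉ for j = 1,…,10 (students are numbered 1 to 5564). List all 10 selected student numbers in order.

j=1: r + 0k = 429.564 → ⌈·⌉ = 430
j=2: r + 1k = 985.964 → ⌈·⌉ = 986
j=3: r + 2k = 1542.364 → ⌈·⌉ = 1543
j=4: r + 3k = 2098.764 → ⌈·⌉ = 2099
j=5: r + 4k = 2655.164 → ⌈·⌉ = 2656
j=6: r + 5k = 3211.564 → ⌈·⌉ = 3212
j=7: r + 6k = 3767.964 → ⌈·⌉ = 3768
j=8: r + 7k = 4324.364 → ⌈·⌉ = 4325
j=9: r + 8k = 4880.764 → ⌈·⌉ = 4881
j=10: r + 9k = 5437.164 → ⌈·⌉ = 5438

430, 986, 1543, 2099, 2656, 3212, 3768, 4325, 4881, 5438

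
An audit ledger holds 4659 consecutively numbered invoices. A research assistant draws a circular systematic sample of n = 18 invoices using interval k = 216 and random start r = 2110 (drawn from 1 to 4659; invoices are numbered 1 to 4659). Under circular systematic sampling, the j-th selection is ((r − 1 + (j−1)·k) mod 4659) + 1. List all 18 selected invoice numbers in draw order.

Selection 1: 2110
Selection 2: 2110 + 216 = 2326
Selection 3: 2326 + 216 = 2542
Selection 4: 2542 + 216 = 2758
Selection 5: 2758 + 216 = 2974
Selection 6: 2974 + 216 = 3190
Selection 7: 3190 + 216 = 3406
Selection 8: 3406 + 216 = 3622
Selection 9: 3622 + 216 = 3838
Selection 10: 3838 + 216 = 4054
Selection 11: 4054 + 216 = 4270
Selection 12: 4270 + 216 = 4486
Selection 13: 4486 + 216 = 4702 → 4702 − 4659 = 43
Selection 14: 43 + 216 = 259
Selection 15: 259 + 216 = 475
Selection 16: 475 + 216 = 691
Selection 17: 691 + 216 = 907
Selection 18: 907 + 216 = 1123

2110, 2326, 2542, 2758, 2974, 3190, 3406, 3622, 3838, 4054, 4270, 4486, 43, 259, 475, 691, 907, 1123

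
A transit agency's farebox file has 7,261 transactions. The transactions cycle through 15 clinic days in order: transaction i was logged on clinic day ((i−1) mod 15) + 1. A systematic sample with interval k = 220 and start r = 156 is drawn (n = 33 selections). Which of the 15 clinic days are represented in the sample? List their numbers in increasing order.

1, 6, 11

Consecutive selections differ by k = 220, so their clinic day numbers differ by 220 mod 15 = 10.
gcd(220, 15) = 5, so the sample visits 15/5 = 3 distinct residues mod 15.
Start 156 is clinic day 6; the clinic days hit are 1, 6, 11.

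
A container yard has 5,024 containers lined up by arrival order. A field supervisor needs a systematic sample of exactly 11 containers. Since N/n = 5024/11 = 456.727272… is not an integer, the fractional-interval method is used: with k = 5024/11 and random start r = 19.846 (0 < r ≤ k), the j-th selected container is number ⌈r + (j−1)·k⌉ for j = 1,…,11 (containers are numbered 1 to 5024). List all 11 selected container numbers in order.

j=1: r + 0k = 19.846 → ⌈·⌉ = 20
j=2: r + 1k = 476.573272… → ⌈·⌉ = 477
j=3: r + 2k = 933.300545… → ⌈·⌉ = 934
j=4: r + 3k = 1390.027818… → ⌈·⌉ = 1391
j=5: r + 4k = 1846.755090… → ⌈·⌉ = 1847
j=6: r + 5k = 2303.482363… → ⌈·⌉ = 2304
j=7: r + 6k = 2760.209636… → ⌈·⌉ = 2761
j=8: r + 7k = 3216.936909… → ⌈·⌉ = 3217
j=9: r + 8k = 3673.664181… → ⌈·⌉ = 3674
j=10: r + 9k = 4130.391454… → ⌈·⌉ = 4131
j=11: r + 10k = 4587.118727… → ⌈·⌉ = 4588

20, 477, 934, 1391, 1847, 2304, 2761, 3217, 3674, 4131, 4588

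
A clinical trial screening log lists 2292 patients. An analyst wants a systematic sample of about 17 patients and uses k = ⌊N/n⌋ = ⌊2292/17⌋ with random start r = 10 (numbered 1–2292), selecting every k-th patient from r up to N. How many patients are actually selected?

k = ⌊2292/17⌋ = 134
Achieved size = ⌊(2292 − 10)/134⌋ + 1 = ⌊2282/134⌋ + 1 = 17 + 1 = 18
(last selection: 10 + 17×134 = 2288 ≤ 2292; next would be 2422 > 2292)

18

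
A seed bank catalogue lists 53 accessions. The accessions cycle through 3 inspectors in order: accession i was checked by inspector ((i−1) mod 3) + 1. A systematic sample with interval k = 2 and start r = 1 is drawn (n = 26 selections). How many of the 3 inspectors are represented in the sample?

3

Consecutive selections differ by k = 2, so their inspector numbers differ by 2 mod 3 = 2.
gcd(2, 3) = 1, so the sample visits 3/1 = 3 distinct residues mod 3.
Start 1 is inspector 1; the inspectors hit are 1, 2, 3.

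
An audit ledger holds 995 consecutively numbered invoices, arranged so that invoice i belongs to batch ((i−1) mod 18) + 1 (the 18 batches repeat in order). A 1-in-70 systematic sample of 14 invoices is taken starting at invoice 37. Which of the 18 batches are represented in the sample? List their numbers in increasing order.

1, 3, 5, 7, 9, 11, 13, 15, 17

Consecutive selections differ by k = 70, so their batch numbers differ by 70 mod 18 = 16.
gcd(70, 18) = 2, so the sample visits 18/2 = 9 distinct residues mod 18.
Start 37 is batch 1; the batches hit are 1, 3, 5, 7, 9, 11, 13, 15, 17.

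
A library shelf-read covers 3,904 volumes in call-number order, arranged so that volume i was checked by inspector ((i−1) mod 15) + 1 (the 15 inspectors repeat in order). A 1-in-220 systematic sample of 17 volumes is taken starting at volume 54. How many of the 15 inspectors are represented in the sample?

Consecutive selections differ by k = 220, so their inspector numbers differ by 220 mod 15 = 10.
gcd(220, 15) = 5, so the sample visits 15/5 = 3 distinct residues mod 15.
Start 54 is inspector 9; the inspectors hit are 4, 9, 14.

3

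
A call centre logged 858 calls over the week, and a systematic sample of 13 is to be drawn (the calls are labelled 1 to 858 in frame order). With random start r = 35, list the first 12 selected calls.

k = N/n = 858/13 = 66
call 1: 35
call 2: 35 + 66 = 101
call 3: 101 + 66 = 167
call 4: 167 + 66 = 233
call 5: 233 + 66 = 299
call 6: 299 + 66 = 365
call 7: 365 + 66 = 431
call 8: 431 + 66 = 497
call 9: 497 + 66 = 563
call 10: 563 + 66 = 629
call 11: 629 + 66 = 695
call 12: 695 + 66 = 761

35, 101, 167, 233, 299, 365, 431, 497, 563, 629, 695, 761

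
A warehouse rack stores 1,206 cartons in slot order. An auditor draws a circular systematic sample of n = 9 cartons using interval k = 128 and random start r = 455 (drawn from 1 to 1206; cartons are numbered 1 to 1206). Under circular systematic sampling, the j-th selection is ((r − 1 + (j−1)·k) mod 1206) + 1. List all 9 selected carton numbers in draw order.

Selection 1: 455
Selection 2: 455 + 128 = 583
Selection 3: 583 + 128 = 711
Selection 4: 711 + 128 = 839
Selection 5: 839 + 128 = 967
Selection 6: 967 + 128 = 1095
Selection 7: 1095 + 128 = 1223 → 1223 − 1206 = 17
Selection 8: 17 + 128 = 145
Selection 9: 145 + 128 = 273

455, 583, 711, 839, 967, 1095, 17, 145, 273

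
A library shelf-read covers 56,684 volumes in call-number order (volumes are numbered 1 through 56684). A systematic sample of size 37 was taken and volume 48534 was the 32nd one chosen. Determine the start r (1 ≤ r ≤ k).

k = 56684/37 = 1532
r = 48534 − (32−1)×1532 = 48534 − 47492 = 1042

1042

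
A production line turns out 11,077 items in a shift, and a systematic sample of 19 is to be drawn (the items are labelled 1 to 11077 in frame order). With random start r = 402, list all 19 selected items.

k = N/n = 11077/19 = 583
item 1: 402
item 2: 402 + 583 = 985
item 3: 985 + 583 = 1568
item 4: 1568 + 583 = 2151
item 5: 2151 + 583 = 2734
item 6: 2734 + 583 = 3317
item 7: 3317 + 583 = 3900
item 8: 3900 + 583 = 4483
item 9: 4483 + 583 = 5066
item 10: 5066 + 583 = 5649
item 11: 5649 + 583 = 6232
item 12: 6232 + 583 = 6815
item 13: 6815 + 583 = 7398
item 14: 7398 + 583 = 7981
item 15: 7981 + 583 = 8564
item 16: 8564 + 583 = 9147
item 17: 9147 + 583 = 9730
item 18: 9730 + 583 = 10313
item 19: 10313 + 583 = 10896

402, 985, 1568, 2151, 2734, 3317, 3900, 4483, 5066, 5649, 6232, 6815, 7398, 7981, 8564, 9147, 9730, 10313, 10896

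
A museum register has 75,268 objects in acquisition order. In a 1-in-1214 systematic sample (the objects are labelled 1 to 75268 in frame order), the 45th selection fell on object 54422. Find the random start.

1006

k = 1214
r = 54422 − (45−1)×1214 = 54422 − 53416 = 1006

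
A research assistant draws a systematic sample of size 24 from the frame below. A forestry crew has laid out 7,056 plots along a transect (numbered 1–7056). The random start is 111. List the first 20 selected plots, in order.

111, 405, 699, 993, 1287, 1581, 1875, 2169, 2463, 2757, 3051, 3345, 3639, 3933, 4227, 4521, 4815, 5109, 5403, 5697

k = N/n = 7056/24 = 294
plot 1: 111
plot 2: 111 + 294 = 405
plot 3: 405 + 294 = 699
plot 4: 699 + 294 = 993
plot 5: 993 + 294 = 1287
plot 6: 1287 + 294 = 1581
plot 7: 1581 + 294 = 1875
plot 8: 1875 + 294 = 2169
plot 9: 2169 + 294 = 2463
plot 10: 2463 + 294 = 2757
plot 11: 2757 + 294 = 3051
plot 12: 3051 + 294 = 3345
plot 13: 3345 + 294 = 3639
plot 14: 3639 + 294 = 3933
plot 15: 3933 + 294 = 4227
plot 16: 4227 + 294 = 4521
plot 17: 4521 + 294 = 4815
plot 18: 4815 + 294 = 5109
plot 19: 5109 + 294 = 5403
plot 20: 5403 + 294 = 5697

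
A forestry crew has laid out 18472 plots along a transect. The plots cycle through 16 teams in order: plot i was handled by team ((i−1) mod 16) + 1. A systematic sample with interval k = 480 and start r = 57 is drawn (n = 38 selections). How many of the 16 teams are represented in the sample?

1

Consecutive selections differ by k = 480, so their team numbers differ by 480 mod 16 = 0.
gcd(480, 16) = 16, so the sample visits 16/16 = 1 distinct residues mod 16.
Start 57 is team 9; the teams hit are 9.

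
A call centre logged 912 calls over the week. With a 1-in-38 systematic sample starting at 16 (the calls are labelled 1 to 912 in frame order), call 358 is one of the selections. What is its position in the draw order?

10

k = 38
position = (358 − 16)/38 + 1 = 342/38 + 1 = 9 + 1 = 10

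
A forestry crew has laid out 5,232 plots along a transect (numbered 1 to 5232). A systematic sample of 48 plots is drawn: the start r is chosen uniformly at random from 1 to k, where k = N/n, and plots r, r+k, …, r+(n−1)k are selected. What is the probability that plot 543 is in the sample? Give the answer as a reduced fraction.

k = 5232/48 = 109.
Plot 543 is selected iff r ≡ 543 (mod 109); exactly one such r in {1,…,109}.
Inclusion probability = 1/109.

1/109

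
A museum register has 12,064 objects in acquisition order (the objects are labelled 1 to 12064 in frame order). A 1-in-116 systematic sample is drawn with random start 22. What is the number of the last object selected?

k = 116
104th selection = r + (104−1)·k = 22 + 103×116 = 22 + 11948 = 11970

11970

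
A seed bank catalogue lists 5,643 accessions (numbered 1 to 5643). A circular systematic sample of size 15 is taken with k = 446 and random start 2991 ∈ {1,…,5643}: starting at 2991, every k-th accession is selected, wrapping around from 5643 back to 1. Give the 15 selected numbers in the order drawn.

2991, 3437, 3883, 4329, 4775, 5221, 24, 470, 916, 1362, 1808, 2254, 2700, 3146, 3592

Selection 1: 2991
Selection 2: 2991 + 446 = 3437
Selection 3: 3437 + 446 = 3883
Selection 4: 3883 + 446 = 4329
Selection 5: 4329 + 446 = 4775
Selection 6: 4775 + 446 = 5221
Selection 7: 5221 + 446 = 5667 → 5667 − 5643 = 24
Selection 8: 24 + 446 = 470
Selection 9: 470 + 446 = 916
Selection 10: 916 + 446 = 1362
Selection 11: 1362 + 446 = 1808
Selection 12: 1808 + 446 = 2254
Selection 13: 2254 + 446 = 2700
Selection 14: 2700 + 446 = 3146
Selection 15: 3146 + 446 = 3592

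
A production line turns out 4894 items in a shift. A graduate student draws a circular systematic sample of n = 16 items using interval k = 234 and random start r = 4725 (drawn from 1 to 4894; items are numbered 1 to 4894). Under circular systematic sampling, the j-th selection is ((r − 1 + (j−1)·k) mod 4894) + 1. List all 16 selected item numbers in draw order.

4725, 65, 299, 533, 767, 1001, 1235, 1469, 1703, 1937, 2171, 2405, 2639, 2873, 3107, 3341

Selection 1: 4725
Selection 2: 4725 + 234 = 4959 → 4959 − 4894 = 65
Selection 3: 65 + 234 = 299
Selection 4: 299 + 234 = 533
Selection 5: 533 + 234 = 767
Selection 6: 767 + 234 = 1001
Selection 7: 1001 + 234 = 1235
Selection 8: 1235 + 234 = 1469
Selection 9: 1469 + 234 = 1703
Selection 10: 1703 + 234 = 1937
Selection 11: 1937 + 234 = 2171
Selection 12: 2171 + 234 = 2405
Selection 13: 2405 + 234 = 2639
Selection 14: 2639 + 234 = 2873
Selection 15: 2873 + 234 = 3107
Selection 16: 3107 + 234 = 3341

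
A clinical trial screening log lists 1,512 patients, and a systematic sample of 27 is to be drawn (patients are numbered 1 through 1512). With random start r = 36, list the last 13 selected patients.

820, 876, 932, 988, 1044, 1100, 1156, 1212, 1268, 1324, 1380, 1436, 1492

k = N/n = 1512/27 = 56
15th selection = 36 + 14×56 = 820
16th: 820 + 56 = 876
17th: 876 + 56 = 932
18th: 932 + 56 = 988
19th: 988 + 56 = 1044
20th: 1044 + 56 = 1100
21st: 1100 + 56 = 1156
22nd: 1156 + 56 = 1212
23rd: 1212 + 56 = 1268
24th: 1268 + 56 = 1324
25th: 1324 + 56 = 1380
26th: 1380 + 56 = 1436
27th: 1436 + 56 = 1492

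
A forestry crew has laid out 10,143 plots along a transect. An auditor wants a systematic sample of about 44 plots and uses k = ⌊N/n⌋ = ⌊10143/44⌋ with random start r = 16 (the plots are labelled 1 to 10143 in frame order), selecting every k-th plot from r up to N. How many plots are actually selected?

k = ⌊10143/44⌋ = 230
Achieved size = ⌊(10143 − 16)/230⌋ + 1 = ⌊10127/230⌋ + 1 = 44 + 1 = 45
(last selection: 16 + 44×230 = 10136 ≤ 10143; next would be 10366 > 10143)

45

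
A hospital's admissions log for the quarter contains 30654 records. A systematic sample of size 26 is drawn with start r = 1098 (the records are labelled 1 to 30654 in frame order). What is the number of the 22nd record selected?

25857

k = 30654/26 = 1179
22nd selection = r + (22−1)·k = 1098 + 21×1179 = 1098 + 24759 = 25857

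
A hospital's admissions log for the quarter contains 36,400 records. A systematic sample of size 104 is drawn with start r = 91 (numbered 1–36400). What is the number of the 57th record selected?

19691

k = 36400/104 = 350
57th selection = r + (57−1)·k = 91 + 56×350 = 91 + 19600 = 19691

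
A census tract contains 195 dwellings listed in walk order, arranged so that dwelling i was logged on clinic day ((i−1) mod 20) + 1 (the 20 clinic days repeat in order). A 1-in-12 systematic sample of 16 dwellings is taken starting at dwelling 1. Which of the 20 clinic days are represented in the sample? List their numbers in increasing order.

Consecutive selections differ by k = 12, so their clinic day numbers differ by 12 mod 20 = 12.
gcd(12, 20) = 4, so the sample visits 20/4 = 5 distinct residues mod 20.
Start 1 is clinic day 1; the clinic days hit are 1, 5, 9, 13, 17.

1, 5, 9, 13, 17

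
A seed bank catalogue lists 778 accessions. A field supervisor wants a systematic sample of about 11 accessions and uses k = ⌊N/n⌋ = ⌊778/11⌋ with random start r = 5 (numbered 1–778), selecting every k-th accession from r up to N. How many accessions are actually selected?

k = ⌊778/11⌋ = 70
Achieved size = ⌊(778 − 5)/70⌋ + 1 = ⌊773/70⌋ + 1 = 11 + 1 = 12
(last selection: 5 + 11×70 = 775 ≤ 778; next would be 845 > 778)

12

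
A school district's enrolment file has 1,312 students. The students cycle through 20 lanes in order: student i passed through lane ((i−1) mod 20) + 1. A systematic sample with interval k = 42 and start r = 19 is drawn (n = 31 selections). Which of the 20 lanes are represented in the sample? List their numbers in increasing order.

Consecutive selections differ by k = 42, so their lane numbers differ by 42 mod 20 = 2.
gcd(42, 20) = 2, so the sample visits 20/2 = 10 distinct residues mod 20.
Start 19 is lane 19; the lanes hit are 1, 3, 5, 7, 9, 11, 13, 15, 17, 19.

1, 3, 5, 7, 9, 11, 13, 15, 17, 19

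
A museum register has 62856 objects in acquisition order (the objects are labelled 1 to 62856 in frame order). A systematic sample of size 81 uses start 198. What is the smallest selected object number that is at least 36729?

k = 62856/81 = 776
Steps past start: ⌈(36729 − 198)/776⌉ = ⌈36531/776⌉ = 48
Selected object: 198 + 48×776 = 37446

37446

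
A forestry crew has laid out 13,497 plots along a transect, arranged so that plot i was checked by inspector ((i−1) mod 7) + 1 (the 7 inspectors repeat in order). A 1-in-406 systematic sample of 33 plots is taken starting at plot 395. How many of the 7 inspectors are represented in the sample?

1

Consecutive selections differ by k = 406, so their inspector numbers differ by 406 mod 7 = 0.
gcd(406, 7) = 7, so the sample visits 7/7 = 1 distinct residues mod 7.
Start 395 is inspector 3; the inspectors hit are 3.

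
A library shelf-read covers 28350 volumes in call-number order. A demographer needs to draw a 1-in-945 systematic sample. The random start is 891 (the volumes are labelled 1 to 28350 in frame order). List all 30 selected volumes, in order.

891, 1836, 2781, 3726, 4671, 5616, 6561, 7506, 8451, 9396, 10341, 11286, 12231, 13176, 14121, 15066, 16011, 16956, 17901, 18846, 19791, 20736, 21681, 22626, 23571, 24516, 25461, 26406, 27351, 28296

volume 1: 891
volume 2: 891 + 945 = 1836
volume 3: 1836 + 945 = 2781
volume 4: 2781 + 945 = 3726
volume 5: 3726 + 945 = 4671
volume 6: 4671 + 945 = 5616
volume 7: 5616 + 945 = 6561
volume 8: 6561 + 945 = 7506
volume 9: 7506 + 945 = 8451
volume 10: 8451 + 945 = 9396
volume 11: 9396 + 945 = 10341
volume 12: 10341 + 945 = 11286
volume 13: 11286 + 945 = 12231
volume 14: 12231 + 945 = 13176
volume 15: 13176 + 945 = 14121
volume 16: 14121 + 945 = 15066
volume 17: 15066 + 945 = 16011
volume 18: 16011 + 945 = 16956
volume 19: 16956 + 945 = 17901
volume 20: 17901 + 945 = 18846
volume 21: 18846 + 945 = 19791
volume 22: 19791 + 945 = 20736
volume 23: 20736 + 945 = 21681
volume 24: 21681 + 945 = 22626
volume 25: 22626 + 945 = 23571
volume 26: 23571 + 945 = 24516
volume 27: 24516 + 945 = 25461
volume 28: 25461 + 945 = 26406
volume 29: 26406 + 945 = 27351
volume 30: 27351 + 945 = 28296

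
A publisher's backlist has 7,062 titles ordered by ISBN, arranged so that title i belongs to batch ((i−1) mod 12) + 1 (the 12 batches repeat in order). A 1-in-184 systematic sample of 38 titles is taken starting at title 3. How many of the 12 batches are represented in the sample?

3

Consecutive selections differ by k = 184, so their batch numbers differ by 184 mod 12 = 4.
gcd(184, 12) = 4, so the sample visits 12/4 = 3 distinct residues mod 12.
Start 3 is batch 3; the batches hit are 3, 7, 11.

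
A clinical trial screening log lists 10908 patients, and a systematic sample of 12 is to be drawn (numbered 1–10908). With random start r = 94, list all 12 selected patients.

94, 1003, 1912, 2821, 3730, 4639, 5548, 6457, 7366, 8275, 9184, 10093

k = N/n = 10908/12 = 909
patient 1: 94
patient 2: 94 + 909 = 1003
patient 3: 1003 + 909 = 1912
patient 4: 1912 + 909 = 2821
patient 5: 2821 + 909 = 3730
patient 6: 3730 + 909 = 4639
patient 7: 4639 + 909 = 5548
patient 8: 5548 + 909 = 6457
patient 9: 6457 + 909 = 7366
patient 10: 7366 + 909 = 8275
patient 11: 8275 + 909 = 9184
patient 12: 9184 + 909 = 10093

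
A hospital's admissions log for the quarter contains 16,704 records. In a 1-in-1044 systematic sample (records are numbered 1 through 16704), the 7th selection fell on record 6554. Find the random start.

k = 1044
r = 6554 − (7−1)×1044 = 6554 − 6264 = 290

290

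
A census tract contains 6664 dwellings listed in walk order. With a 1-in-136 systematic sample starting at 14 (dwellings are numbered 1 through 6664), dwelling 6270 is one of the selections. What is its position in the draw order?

k = 136
position = (6270 − 14)/136 + 1 = 6256/136 + 1 = 46 + 1 = 47

47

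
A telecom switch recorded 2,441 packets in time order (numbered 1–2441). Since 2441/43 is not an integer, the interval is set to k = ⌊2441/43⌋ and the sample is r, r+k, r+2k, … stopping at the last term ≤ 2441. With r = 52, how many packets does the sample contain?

k = ⌊2441/43⌋ = 56
Achieved size = ⌊(2441 − 52)/56⌋ + 1 = ⌊2389/56⌋ + 1 = 42 + 1 = 43
(last selection: 52 + 42×56 = 2404 ≤ 2441; next would be 2460 > 2441)

43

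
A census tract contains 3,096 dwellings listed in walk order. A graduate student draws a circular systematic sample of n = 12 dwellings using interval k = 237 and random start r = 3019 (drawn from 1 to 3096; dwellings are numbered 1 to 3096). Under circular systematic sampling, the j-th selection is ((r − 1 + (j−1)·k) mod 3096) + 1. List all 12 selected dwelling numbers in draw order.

3019, 160, 397, 634, 871, 1108, 1345, 1582, 1819, 2056, 2293, 2530

Selection 1: 3019
Selection 2: 3019 + 237 = 3256 → 3256 − 3096 = 160
Selection 3: 160 + 237 = 397
Selection 4: 397 + 237 = 634
Selection 5: 634 + 237 = 871
Selection 6: 871 + 237 = 1108
Selection 7: 1108 + 237 = 1345
Selection 8: 1345 + 237 = 1582
Selection 9: 1582 + 237 = 1819
Selection 10: 1819 + 237 = 2056
Selection 11: 2056 + 237 = 2293
Selection 12: 2293 + 237 = 2530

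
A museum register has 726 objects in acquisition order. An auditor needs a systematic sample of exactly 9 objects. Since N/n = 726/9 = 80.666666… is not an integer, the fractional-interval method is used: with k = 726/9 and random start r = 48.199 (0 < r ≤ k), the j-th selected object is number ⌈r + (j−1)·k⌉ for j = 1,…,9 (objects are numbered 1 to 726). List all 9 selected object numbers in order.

49, 129, 210, 291, 371, 452, 533, 613, 694

j=1: r + 0k = 48.199 → ⌈·⌉ = 49
j=2: r + 1k = 128.865666… → ⌈·⌉ = 129
j=3: r + 2k = 209.532333… → ⌈·⌉ = 210
j=4: r + 3k = 290.199 → ⌈·⌉ = 291
j=5: r + 4k = 370.865666… → ⌈·⌉ = 371
j=6: r + 5k = 451.532333… → ⌈·⌉ = 452
j=7: r + 6k = 532.199 → ⌈·⌉ = 533
j=8: r + 7k = 612.865666… → ⌈·⌉ = 613
j=9: r + 8k = 693.532333… → ⌈·⌉ = 694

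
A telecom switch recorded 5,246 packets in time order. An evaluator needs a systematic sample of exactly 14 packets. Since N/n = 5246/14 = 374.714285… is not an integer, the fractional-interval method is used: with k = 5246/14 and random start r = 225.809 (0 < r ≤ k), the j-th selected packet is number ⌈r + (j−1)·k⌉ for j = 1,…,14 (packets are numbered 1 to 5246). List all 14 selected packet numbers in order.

226, 601, 976, 1350, 1725, 2100, 2475, 2849, 3224, 3599, 3973, 4348, 4723, 5098

j=1: r + 0k = 225.809 → ⌈·⌉ = 226
j=2: r + 1k = 600.523285… → ⌈·⌉ = 601
j=3: r + 2k = 975.237571… → ⌈·⌉ = 976
j=4: r + 3k = 1349.951857… → ⌈·⌉ = 1350
j=5: r + 4k = 1724.666142… → ⌈·⌉ = 1725
j=6: r + 5k = 2099.380428… → ⌈·⌉ = 2100
j=7: r + 6k = 2474.094714… → ⌈·⌉ = 2475
j=8: r + 7k = 2848.809 → ⌈·⌉ = 2849
j=9: r + 8k = 3223.523285… → ⌈·⌉ = 3224
j=10: r + 9k = 3598.237571… → ⌈·⌉ = 3599
j=11: r + 10k = 3972.951857… → ⌈·⌉ = 3973
j=12: r + 11k = 4347.666142… → ⌈·⌉ = 4348
j=13: r + 12k = 4722.380428… → ⌈·⌉ = 4723
j=14: r + 13k = 5097.094714… → ⌈·⌉ = 5098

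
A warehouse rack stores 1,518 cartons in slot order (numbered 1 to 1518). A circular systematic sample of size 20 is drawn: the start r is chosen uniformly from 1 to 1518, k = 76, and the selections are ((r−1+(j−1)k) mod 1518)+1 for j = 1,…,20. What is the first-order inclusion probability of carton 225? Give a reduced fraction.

For each position j, as r ranges over 1…1518 the j-th selection hits every carton exactly once, so carton 225 is selected for exactly 20 of the 1518 starts.
Inclusion probability = 20/1518 = 10/759.

10/759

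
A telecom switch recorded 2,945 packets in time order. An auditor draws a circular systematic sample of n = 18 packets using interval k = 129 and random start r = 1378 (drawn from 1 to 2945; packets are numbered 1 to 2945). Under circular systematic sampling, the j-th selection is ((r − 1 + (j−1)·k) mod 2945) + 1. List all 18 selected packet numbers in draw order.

1378, 1507, 1636, 1765, 1894, 2023, 2152, 2281, 2410, 2539, 2668, 2797, 2926, 110, 239, 368, 497, 626

Selection 1: 1378
Selection 2: 1378 + 129 = 1507
Selection 3: 1507 + 129 = 1636
Selection 4: 1636 + 129 = 1765
Selection 5: 1765 + 129 = 1894
Selection 6: 1894 + 129 = 2023
Selection 7: 2023 + 129 = 2152
Selection 8: 2152 + 129 = 2281
Selection 9: 2281 + 129 = 2410
Selection 10: 2410 + 129 = 2539
Selection 11: 2539 + 129 = 2668
Selection 12: 2668 + 129 = 2797
Selection 13: 2797 + 129 = 2926
Selection 14: 2926 + 129 = 3055 → 3055 − 2945 = 110
Selection 15: 110 + 129 = 239
Selection 16: 239 + 129 = 368
Selection 17: 368 + 129 = 497
Selection 18: 497 + 129 = 626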